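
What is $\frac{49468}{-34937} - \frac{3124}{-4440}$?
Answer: $- \frac{27623683}{38780070} \approx -0.71232$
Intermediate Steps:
$\frac{49468}{-34937} - \frac{3124}{-4440} = 49468 \left(- \frac{1}{34937}\right) - - \frac{781}{1110} = - \frac{49468}{34937} + \frac{781}{1110} = - \frac{27623683}{38780070}$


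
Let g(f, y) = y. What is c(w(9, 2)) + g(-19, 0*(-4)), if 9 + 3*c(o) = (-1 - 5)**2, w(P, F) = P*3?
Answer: 9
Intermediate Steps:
w(P, F) = 3*P
c(o) = 9 (c(o) = -3 + (-1 - 5)**2/3 = -3 + (1/3)*(-6)**2 = -3 + (1/3)*36 = -3 + 12 = 9)
c(w(9, 2)) + g(-19, 0*(-4)) = 9 + 0*(-4) = 9 + 0 = 9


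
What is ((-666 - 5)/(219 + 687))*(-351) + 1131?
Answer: 420069/302 ≈ 1391.0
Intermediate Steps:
((-666 - 5)/(219 + 687))*(-351) + 1131 = -671/906*(-351) + 1131 = 78507/302 + 1131 = 420069/302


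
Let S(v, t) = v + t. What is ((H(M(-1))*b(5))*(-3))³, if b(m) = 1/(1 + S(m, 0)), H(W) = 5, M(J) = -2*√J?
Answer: -125/8 ≈ -15.625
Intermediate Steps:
S(v, t) = t + v
b(m) = 1/(1 + m) (b(m) = 1/(1 + (0 + m)) = 1/(1 + m))
((H(M(-1))*b(5))*(-3))³ = ((5/(1 + 5))*(-3))³ = ((5/6)*(-3))³ = ((5*(⅙))*(-3))³ = ((⅚)*(-3))³ = (-5/2)³ = -125/8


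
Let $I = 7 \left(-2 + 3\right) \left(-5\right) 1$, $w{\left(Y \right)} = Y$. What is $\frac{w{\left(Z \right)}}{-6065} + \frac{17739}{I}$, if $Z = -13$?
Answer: $- \frac{21517316}{42455} \approx -506.83$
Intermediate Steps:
$I = -35$ ($I = 7 \cdot 1 \left(-5\right) 1 = 7 \left(-5\right) 1 = \left(-35\right) 1 = -35$)
$\frac{w{\left(Z \right)}}{-6065} + \frac{17739}{I} = - \frac{13}{-6065} + \frac{17739}{-35} = \left(-13\right) \left(- \frac{1}{6065}\right) + 17739 \left(- \frac{1}{35}\right) = \frac{13}{6065} - \frac{17739}{35} = - \frac{21517316}{42455}$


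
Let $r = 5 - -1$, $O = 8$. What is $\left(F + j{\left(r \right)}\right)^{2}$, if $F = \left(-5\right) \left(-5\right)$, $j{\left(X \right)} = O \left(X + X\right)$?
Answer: $14641$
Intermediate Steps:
$r = 6$ ($r = 5 + 1 = 6$)
$j{\left(X \right)} = 16 X$ ($j{\left(X \right)} = 8 \left(X + X\right) = 8 \cdot 2 X = 16 X$)
$F = 25$
$\left(F + j{\left(r \right)}\right)^{2} = \left(25 + 16 \cdot 6\right)^{2} = \left(25 + 96\right)^{2} = 121^{2} = 14641$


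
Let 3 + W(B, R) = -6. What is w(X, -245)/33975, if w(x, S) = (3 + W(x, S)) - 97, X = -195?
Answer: -103/33975 ≈ -0.0030316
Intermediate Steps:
W(B, R) = -9 (W(B, R) = -3 - 6 = -9)
w(x, S) = -103 (w(x, S) = (3 - 9) - 97 = -6 - 97 = -103)
w(X, -245)/33975 = -103/33975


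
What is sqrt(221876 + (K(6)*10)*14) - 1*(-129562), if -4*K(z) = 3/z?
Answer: 129562 + sqrt(887434)/2 ≈ 1.3003e+5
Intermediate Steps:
K(z) = -3/(4*z)
sqrt(221876 + (K(6)*10)*14) - 1*(-129562) = sqrt(221876 + (-3/4/6*10)*14) - 1*(-129562) = sqrt(221876 + (-3/4*1/6*10)*14) + 129562 = sqrt(221876 - 1/8*10*14) + 129562 = sqrt(221876 - 5/4*14) + 129562 = sqrt(221876 - 35/2) + 129562 = sqrt(443717/2) + 129562 = sqrt(887434)/2 + 129562 = 129562 + sqrt(887434)/2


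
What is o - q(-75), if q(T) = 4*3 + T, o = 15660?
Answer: 15723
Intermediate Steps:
q(T) = 12 + T
o - q(-75) = 15660 - (12 - 75) = 15660 - 1*(-63) = 15660 + 63 = 15723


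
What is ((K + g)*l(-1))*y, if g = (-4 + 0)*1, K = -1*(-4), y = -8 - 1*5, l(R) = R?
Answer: 0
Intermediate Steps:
y = -13 (y = -8 - 5 = -13)
K = 4
g = -4 (g = -4*1 = -4)
((K + g)*l(-1))*y = ((4 - 4)*(-1))*(-13) = (0*(-1))*(-13) = 0*(-13) = 0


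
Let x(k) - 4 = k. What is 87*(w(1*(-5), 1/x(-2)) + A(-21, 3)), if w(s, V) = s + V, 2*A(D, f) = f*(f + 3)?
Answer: 783/2 ≈ 391.50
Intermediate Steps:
x(k) = 4 + k
A(D, f) = f*(3 + f)/2 (A(D, f) = (f*(f + 3))/2 = (f*(3 + f))/2 = f*(3 + f)/2)
w(s, V) = V + s
87*(w(1*(-5), 1/x(-2)) + A(-21, 3)) = 87*((1/(4 - 2) + 1*(-5)) + (1/2)*3*(3 + 3)) = 87*((1/2 - 5) + (1/2)*3*6) = 87*((1/2 - 5) + 9) = 87*(-9/2 + 9) = 87*(9/2) = 783/2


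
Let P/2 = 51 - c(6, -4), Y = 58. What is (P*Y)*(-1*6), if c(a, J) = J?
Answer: -38280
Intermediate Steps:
P = 110 (P = 2*(51 - 1*(-4)) = 2*(51 + 4) = 2*55 = 110)
(P*Y)*(-1*6) = (110*58)*(-1*6) = 6380*(-6) = -38280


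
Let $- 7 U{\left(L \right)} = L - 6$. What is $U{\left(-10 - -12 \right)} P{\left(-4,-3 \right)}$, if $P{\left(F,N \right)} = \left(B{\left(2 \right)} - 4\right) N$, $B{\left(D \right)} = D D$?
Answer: $0$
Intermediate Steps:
$B{\left(D \right)} = D^{2}$
$U{\left(L \right)} = \frac{6}{7} - \frac{L}{7}$ ($U{\left(L \right)} = - \frac{L - 6}{7} = - \frac{-6 + L}{7} = \frac{6}{7} - \frac{L}{7}$)
$P{\left(F,N \right)} = 0$ ($P{\left(F,N \right)} = \left(2^{2} - 4\right) N = \left(4 - 4\right) N = 0 N = 0$)
$U{\left(-10 - -12 \right)} P{\left(-4,-3 \right)} = \left(\frac{6}{7} - \frac{-10 - -12}{7}\right) 0 = \left(\frac{6}{7} - \frac{-10 + 12}{7}\right) 0 = \left(\frac{6}{7} - \frac{2}{7}\right) 0 = \frac{4}{7} \cdot 0 = 0$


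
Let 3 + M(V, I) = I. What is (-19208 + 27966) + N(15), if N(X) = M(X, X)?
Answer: 8770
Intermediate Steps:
M(V, I) = -3 + I
N(X) = -3 + X
(-19208 + 27966) + N(15) = (-19208 + 27966) + (-3 + 15) = 8758 + 12 = 8770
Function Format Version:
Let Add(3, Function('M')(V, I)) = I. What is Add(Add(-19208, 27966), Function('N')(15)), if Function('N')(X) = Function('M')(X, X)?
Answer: 8770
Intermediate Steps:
Function('M')(V, I) = Add(-3, I)
Function('N')(X) = Add(-3, X)
Add(Add(-19208, 27966), Function('N')(15)) = Add(Add(-19208, 27966), Add(-3, 15)) = Add(8758, 12) = 8770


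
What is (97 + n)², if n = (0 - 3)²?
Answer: 11236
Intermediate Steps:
n = 9 (n = (-3)² = 9)
(97 + n)² = (97 + 9)² = 106² = 11236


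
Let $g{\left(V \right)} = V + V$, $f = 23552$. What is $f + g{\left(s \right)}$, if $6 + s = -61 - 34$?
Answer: $23350$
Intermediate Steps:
$s = -101$ ($s = -6 - 95 = -101$)
$g{\left(V \right)} = 2 V$
$f + g{\left(s \right)} = 23552 + 2 \left(-101\right) = 23552 - 202 = 23350$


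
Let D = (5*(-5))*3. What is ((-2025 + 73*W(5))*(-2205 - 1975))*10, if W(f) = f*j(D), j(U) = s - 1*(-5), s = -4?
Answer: 69388000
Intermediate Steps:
D = -75 (D = -25*3 = -75)
j(U) = 1 (j(U) = -4 - 1*(-5) = -4 + 5 = 1)
W(f) = f (W(f) = f*1 = f)
((-2025 + 73*W(5))*(-2205 - 1975))*10 = ((-2025 + 73*5)*(-2205 - 1975))*10 = ((-2025 + 365)*(-4180))*10 = -1660*(-4180)*10 = 6938800*10 = 69388000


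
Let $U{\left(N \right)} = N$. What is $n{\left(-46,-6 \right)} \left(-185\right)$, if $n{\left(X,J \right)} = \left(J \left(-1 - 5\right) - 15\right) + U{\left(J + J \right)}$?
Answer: $-1665$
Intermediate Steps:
$n{\left(X,J \right)} = -15 - 4 J$ ($n{\left(X,J \right)} = \left(J \left(-1 - 5\right) - 15\right) + \left(J + J\right) = \left(J \left(-6\right) - 15\right) + 2 J = \left(- 6 J - 15\right) + 2 J = \left(-15 - 6 J\right) + 2 J = -15 - 4 J$)
$n{\left(-46,-6 \right)} \left(-185\right) = \left(-15 - -24\right) \left(-185\right) = \left(-15 + 24\right) \left(-185\right) = 9 \left(-185\right) = -1665$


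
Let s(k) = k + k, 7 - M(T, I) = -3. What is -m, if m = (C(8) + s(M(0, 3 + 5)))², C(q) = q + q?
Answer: -1296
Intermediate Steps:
C(q) = 2*q
M(T, I) = 10 (M(T, I) = 7 - 1*(-3) = 7 + 3 = 10)
s(k) = 2*k
m = 1296 (m = (2*8 + 2*10)² = (16 + 20)² = 36² = 1296)
-m = -1*1296 = -1296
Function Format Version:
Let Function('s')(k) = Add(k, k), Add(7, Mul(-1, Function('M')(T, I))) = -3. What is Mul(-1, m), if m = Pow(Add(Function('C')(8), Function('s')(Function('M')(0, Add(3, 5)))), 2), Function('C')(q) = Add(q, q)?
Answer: -1296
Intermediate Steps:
Function('C')(q) = Mul(2, q)
Function('M')(T, I) = 10 (Function('M')(T, I) = Add(7, Mul(-1, -3)) = Add(7, 3) = 10)
Function('s')(k) = Mul(2, k)
m = 1296 (m = Pow(Add(Mul(2, 8), Mul(2, 10)), 2) = Pow(Add(16, 20), 2) = Pow(36, 2) = 1296)
Mul(-1, m) = Mul(-1, 1296) = -1296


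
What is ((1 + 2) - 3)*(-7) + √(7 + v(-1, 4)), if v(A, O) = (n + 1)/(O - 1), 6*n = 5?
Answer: √274/6 ≈ 2.7588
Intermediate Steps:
n = ⅚ (n = (⅙)*5 = ⅚ ≈ 0.83333)
v(A, O) = 11/(6*(-1 + O)) (v(A, O) = (⅚ + 1)/(O - 1) = 11/(6*(-1 + O)))
((1 + 2) - 3)*(-7) + √(7 + v(-1, 4)) = ((1 + 2) - 3)*(-7) + √(7 + 11/(6*(-1 + 4))) = (3 - 3)*(-7) + √(7 + (11/6)/3) = 0*(-7) + √(7 + (11/6)*(⅓)) = 0 + √(7 + 11/18) = 0 + √(137/18) = 0 + √274/6 = √274/6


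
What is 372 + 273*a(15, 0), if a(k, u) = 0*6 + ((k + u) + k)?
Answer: 8562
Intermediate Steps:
a(k, u) = u + 2*k (a(k, u) = 0 + (u + 2*k) = u + 2*k)
372 + 273*a(15, 0) = 372 + 273*(0 + 2*15) = 372 + 273*(0 + 30) = 372 + 273*30 = 372 + 8190 = 8562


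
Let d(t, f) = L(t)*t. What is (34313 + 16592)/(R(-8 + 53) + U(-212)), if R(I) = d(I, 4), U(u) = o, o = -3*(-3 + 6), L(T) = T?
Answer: 50905/2016 ≈ 25.250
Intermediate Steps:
d(t, f) = t**2 (d(t, f) = t*t = t**2)
o = -9 (o = -3*3 = -9)
U(u) = -9
R(I) = I**2
(34313 + 16592)/(R(-8 + 53) + U(-212)) = (34313 + 16592)/((-8 + 53)**2 - 9) = 50905/(45**2 - 9) = 50905/(2025 - 9) = 50905/2016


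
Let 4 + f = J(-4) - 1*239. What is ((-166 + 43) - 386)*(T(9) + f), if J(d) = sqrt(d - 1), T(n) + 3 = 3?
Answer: 123687 - 509*I*sqrt(5) ≈ 1.2369e+5 - 1138.2*I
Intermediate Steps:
T(n) = 0 (T(n) = -3 + 3 = 0)
J(d) = sqrt(-1 + d)
f = -243 + I*sqrt(5) (f = -4 + (sqrt(-1 - 4) - 1*239) = -4 + (sqrt(-5) - 239) = -4 + (I*sqrt(5) - 239) = -4 + (-239 + I*sqrt(5)) = -243 + I*sqrt(5) ≈ -243.0 + 2.2361*I)
((-166 + 43) - 386)*(T(9) + f) = ((-166 + 43) - 386)*(0 + (-243 + I*sqrt(5))) = (-123 - 386)*(-243 + I*sqrt(5)) = -509*(-243 + I*sqrt(5)) = 123687 - 509*I*sqrt(5)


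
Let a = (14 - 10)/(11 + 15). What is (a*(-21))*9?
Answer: -378/13 ≈ -29.077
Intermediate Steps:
a = 2/13 (a = 4/26 = 4*(1/26) = 2/13 ≈ 0.15385)
(a*(-21))*9 = ((2/13)*(-21))*9 = -42/13*9 = -378/13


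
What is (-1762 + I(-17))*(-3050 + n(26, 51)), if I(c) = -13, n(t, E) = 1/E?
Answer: 276099475/51 ≈ 5.4137e+6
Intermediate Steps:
(-1762 + I(-17))*(-3050 + n(26, 51)) = (-1762 - 13)*(-3050 + 1/51) = -1775*(-3050 + 1/51) = -1775*(-155549/51) = 276099475/51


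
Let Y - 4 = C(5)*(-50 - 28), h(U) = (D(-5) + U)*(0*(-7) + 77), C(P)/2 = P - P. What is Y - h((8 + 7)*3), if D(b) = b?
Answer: -3076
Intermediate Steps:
C(P) = 0 (C(P) = 2*(P - P) = 2*0 = 0)
h(U) = -385 + 77*U (h(U) = (-5 + U)*(0*(-7) + 77) = (-5 + U)*(0 + 77) = (-5 + U)*77 = -385 + 77*U)
Y = 4 (Y = 4 + 0*(-50 - 28) = 4 + 0*(-78) = 4 + 0 = 4)
Y - h((8 + 7)*3) = 4 - (-385 + 77*((8 + 7)*3)) = 4 - (-385 + 77*(15*3)) = 4 - (-385 + 77*45) = 4 - (-385 + 3465) = 4 - 1*3080 = 4 - 3080 = -3076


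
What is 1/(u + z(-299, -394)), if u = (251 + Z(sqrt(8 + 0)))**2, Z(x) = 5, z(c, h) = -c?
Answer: 1/65835 ≈ 1.5189e-5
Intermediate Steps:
u = 65536 (u = (251 + 5)**2 = 256**2 = 65536)
1/(u + z(-299, -394)) = 1/(65536 - 1*(-299)) = 1/(65536 + 299) = 1/65835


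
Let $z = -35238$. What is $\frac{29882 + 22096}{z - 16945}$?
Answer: $- \frac{51978}{52183} \approx -0.99607$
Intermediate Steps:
$\frac{29882 + 22096}{z - 16945} = \frac{29882 + 22096}{-35238 - 16945} = \frac{51978}{-52183} = 51978 \left(- \frac{1}{52183}\right) = - \frac{51978}{52183}$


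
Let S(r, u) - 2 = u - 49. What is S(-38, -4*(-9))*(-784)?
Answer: 8624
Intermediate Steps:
S(r, u) = -47 + u (S(r, u) = 2 + (u - 49) = 2 + (-49 + u) = -47 + u)
S(-38, -4*(-9))*(-784) = (-47 - 4*(-9))*(-784) = (-47 + 36)*(-784) = -11*(-784) = 8624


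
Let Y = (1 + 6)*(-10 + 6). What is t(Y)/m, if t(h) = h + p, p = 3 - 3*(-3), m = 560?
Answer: -1/35 ≈ -0.028571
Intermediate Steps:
p = 12 (p = 3 + 9 = 12)
Y = -28 (Y = 7*(-4) = -28)
t(h) = 12 + h (t(h) = h + 12 = 12 + h)
t(Y)/m = (12 - 28)/560 = -16*1/560 = -1/35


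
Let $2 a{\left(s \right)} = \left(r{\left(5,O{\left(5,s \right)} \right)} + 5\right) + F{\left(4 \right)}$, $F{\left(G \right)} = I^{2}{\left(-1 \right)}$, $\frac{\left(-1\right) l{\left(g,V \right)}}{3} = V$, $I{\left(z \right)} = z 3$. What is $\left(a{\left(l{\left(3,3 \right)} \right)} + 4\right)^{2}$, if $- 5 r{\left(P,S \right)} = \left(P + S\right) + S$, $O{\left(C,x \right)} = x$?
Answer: $\frac{15129}{100} \approx 151.29$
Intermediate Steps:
$I{\left(z \right)} = 3 z$
$l{\left(g,V \right)} = - 3 V$
$r{\left(P,S \right)} = - \frac{2 S}{5} - \frac{P}{5}$ ($r{\left(P,S \right)} = - \frac{\left(P + S\right) + S}{5} = - \frac{P + 2 S}{5} = - \frac{2 S}{5} - \frac{P}{5}$)
$F{\left(G \right)} = 9$ ($F{\left(G \right)} = \left(3 \left(-1\right)\right)^{2} = \left(-3\right)^{2} = 9$)
$a{\left(s \right)} = \frac{13}{2} - \frac{s}{5}$ ($a{\left(s \right)} = \frac{\left(\left(- \frac{2 s}{5} - 1\right) + 5\right) + 9}{2} = \frac{\left(\left(-1 - \frac{2 s}{5}\right) + 5\right) + 9}{2} = \frac{\left(4 - \frac{2 s}{5}\right) + 9}{2} = \frac{13 - \frac{2 s}{5}}{2} = \frac{13}{2} - \frac{s}{5}$)
$\left(a{\left(l{\left(3,3 \right)} \right)} + 4\right)^{2} = \left(\left(\frac{13}{2} - \frac{\left(-3\right) 3}{5}\right) + 4\right)^{2} = \left(\left(\frac{13}{2} - - \frac{9}{5}\right) + 4\right)^{2} = \left(\left(\frac{13}{2} + \frac{9}{5}\right) + 4\right)^{2} = \left(\frac{83}{10} + 4\right)^{2} = \left(\frac{123}{10}\right)^{2} = \frac{15129}{100}$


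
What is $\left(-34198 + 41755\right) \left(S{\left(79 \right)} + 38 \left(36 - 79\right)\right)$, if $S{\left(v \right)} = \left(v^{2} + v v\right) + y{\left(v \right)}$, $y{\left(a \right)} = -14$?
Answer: $81872538$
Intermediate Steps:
$S{\left(v \right)} = -14 + 2 v^{2}$ ($S{\left(v \right)} = \left(v^{2} + v v\right) - 14 = \left(v^{2} + v^{2}\right) - 14 = 2 v^{2} - 14 = -14 + 2 v^{2}$)
$\left(-34198 + 41755\right) \left(S{\left(79 \right)} + 38 \left(36 - 79\right)\right) = \left(-34198 + 41755\right) \left(\left(-14 + 2 \cdot 79^{2}\right) + 38 \left(36 - 79\right)\right) = 7557 \left(\left(-14 + 2 \cdot 6241\right) + 38 \left(-43\right)\right) = 7557 \left(\left(-14 + 12482\right) - 1634\right) = 7557 \left(12468 - 1634\right) = 7557 \cdot 10834 = 81872538$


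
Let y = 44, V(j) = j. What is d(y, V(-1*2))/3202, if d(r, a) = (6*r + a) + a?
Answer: 130/1601 ≈ 0.081199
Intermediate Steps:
d(r, a) = 2*a + 6*r (d(r, a) = (a + 6*r) + a = 2*a + 6*r)
d(y, V(-1*2))/3202 = (2*(-1*2) + 6*44)/3202 = (2*(-2) + 264)*(1/3202) = (-4 + 264)*(1/3202) = 260*(1/3202) = 130/1601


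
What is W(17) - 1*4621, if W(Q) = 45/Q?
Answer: -78512/17 ≈ -4618.4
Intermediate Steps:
W(17) - 1*4621 = 45/17 - 1*4621 = 45*(1/17) - 4621 = 45/17 - 4621 = -78512/17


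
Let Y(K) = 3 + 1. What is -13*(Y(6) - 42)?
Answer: 494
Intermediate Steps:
Y(K) = 4
-13*(Y(6) - 42) = -13*(4 - 42) = -13*(-38) = 494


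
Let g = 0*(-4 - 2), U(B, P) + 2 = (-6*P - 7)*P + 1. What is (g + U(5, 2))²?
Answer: 1521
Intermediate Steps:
U(B, P) = -1 + P*(-7 - 6*P) (U(B, P) = -2 + ((-6*P - 7)*P + 1) = -2 + ((-7 - 6*P)*P + 1) = -2 + (P*(-7 - 6*P) + 1) = -2 + (1 + P*(-7 - 6*P)) = -1 + P*(-7 - 6*P))
g = 0 (g = 0*(-6) = 0)
(g + U(5, 2))² = (0 + (-1 - 7*2 - 6*2²))² = (0 + (-1 - 14 - 6*4))² = (0 + (-1 - 14 - 24))² = (0 - 39)² = (-39)² = 1521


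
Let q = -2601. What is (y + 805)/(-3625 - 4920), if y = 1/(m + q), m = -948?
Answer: -2856944/30326205 ≈ -0.094207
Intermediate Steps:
y = -1/3549 (y = 1/(-948 - 2601) = 1/(-3549) = -1/3549 ≈ -0.00028177)
(y + 805)/(-3625 - 4920) = (-1/3549 + 805)/(-3625 - 4920) = (2856944/3549)/(-8545) = (2856944/3549)*(-1/8545) = -2856944/30326205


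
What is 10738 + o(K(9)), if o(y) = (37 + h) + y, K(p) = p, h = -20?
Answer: 10764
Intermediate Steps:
o(y) = 17 + y (o(y) = (37 - 20) + y = 17 + y)
10738 + o(K(9)) = 10738 + (17 + 9) = 10738 + 26 = 10764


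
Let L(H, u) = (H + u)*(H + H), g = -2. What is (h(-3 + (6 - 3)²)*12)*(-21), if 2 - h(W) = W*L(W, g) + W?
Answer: 73584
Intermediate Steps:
L(H, u) = 2*H*(H + u) (L(H, u) = (H + u)*(2*H) = 2*H*(H + u))
h(W) = 2 - W - 2*W²*(-2 + W) (h(W) = 2 - (W*(2*W*(W - 2)) + W) = 2 - (W*(2*W*(-2 + W)) + W) = 2 - (2*W²*(-2 + W) + W) = 2 - (W + 2*W²*(-2 + W)) = 2 + (-W - 2*W²*(-2 + W)) = 2 - W - 2*W²*(-2 + W))
(h(-3 + (6 - 3)²)*12)*(-21) = ((2 - (-3 + (6 - 3)²) + 2*(-3 + (6 - 3)²)²*(2 - (-3 + (6 - 3)²)))*12)*(-21) = ((2 - (-3 + 3²) + 2*(-3 + 3²)²*(2 - (-3 + 3²)))*12)*(-21) = ((2 - (-3 + 9) + 2*(-3 + 9)²*(2 - (-3 + 9)))*12)*(-21) = ((2 - 1*6 + 2*6²*(2 - 1*6))*12)*(-21) = ((2 - 6 + 2*36*(2 - 6))*12)*(-21) = ((2 - 6 + 2*36*(-4))*12)*(-21) = ((2 - 6 - 288)*12)*(-21) = -292*12*(-21) = -3504*(-21) = 73584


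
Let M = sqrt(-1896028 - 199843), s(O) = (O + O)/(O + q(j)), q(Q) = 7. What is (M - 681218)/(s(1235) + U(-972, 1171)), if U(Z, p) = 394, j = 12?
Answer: -423036378/245909 + 621*I*sqrt(2095871)/245909 ≈ -1720.3 + 3.6559*I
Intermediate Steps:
s(O) = 2*O/(7 + O) (s(O) = (O + O)/(O + 7) = (2*O)/(7 + O) = 2*O/(7 + O))
M = I*sqrt(2095871) (M = sqrt(-2095871) = I*sqrt(2095871) ≈ 1447.7*I)
(M - 681218)/(s(1235) + U(-972, 1171)) = (I*sqrt(2095871) - 681218)/(2*1235/(7 + 1235) + 394) = (-681218 + I*sqrt(2095871))/(2*1235/1242 + 394) = (-681218 + I*sqrt(2095871))/(2*1235*(1/1242) + 394) = (-681218 + I*sqrt(2095871))/(1235/621 + 394) = (-681218 + I*sqrt(2095871))/(245909/621) = (-681218 + I*sqrt(2095871))*(621/245909) = -423036378/245909 + 621*I*sqrt(2095871)/245909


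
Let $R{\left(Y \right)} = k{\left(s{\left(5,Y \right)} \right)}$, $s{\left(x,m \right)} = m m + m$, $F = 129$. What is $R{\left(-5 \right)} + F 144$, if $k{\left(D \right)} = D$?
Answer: $18596$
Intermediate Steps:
$s{\left(x,m \right)} = m + m^{2}$ ($s{\left(x,m \right)} = m^{2} + m = m + m^{2}$)
$R{\left(Y \right)} = Y \left(1 + Y\right)$
$R{\left(-5 \right)} + F 144 = - 5 \left(1 - 5\right) + 129 \cdot 144 = \left(-5\right) \left(-4\right) + 18576 = 20 + 18576 = 18596$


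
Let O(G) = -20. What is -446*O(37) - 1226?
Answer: 7694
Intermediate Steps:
-446*O(37) - 1226 = -446*(-20) - 1226 = 8920 - 1226 = 7694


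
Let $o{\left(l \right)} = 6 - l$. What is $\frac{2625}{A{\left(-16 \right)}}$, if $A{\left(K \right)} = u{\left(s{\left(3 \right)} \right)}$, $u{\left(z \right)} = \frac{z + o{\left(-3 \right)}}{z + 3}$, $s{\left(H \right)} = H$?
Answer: $\frac{2625}{2} \approx 1312.5$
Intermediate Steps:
$u{\left(z \right)} = \frac{9 + z}{3 + z}$ ($u{\left(z \right)} = \frac{z + \left(6 - -3\right)}{z + 3} = \frac{z + \left(6 + 3\right)}{3 + z} = \frac{z + 9}{3 + z} = \frac{9 + z}{3 + z}$)
$A{\left(K \right)} = 2$ ($A{\left(K \right)} = \frac{9 + 3}{3 + 3} = \frac{1}{6} \cdot 12 = 2$)
$\frac{2625}{A{\left(-16 \right)}} = \frac{2625}{2}$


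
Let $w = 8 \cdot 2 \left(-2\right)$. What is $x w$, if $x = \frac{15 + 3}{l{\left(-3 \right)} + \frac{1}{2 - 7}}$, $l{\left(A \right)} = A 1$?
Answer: $180$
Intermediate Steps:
$l{\left(A \right)} = A$
$w = -32$ ($w = 16 \left(-2\right) = -32$)
$x = - \frac{45}{8}$ ($x = \frac{15 + 3}{-3 + \frac{1}{2 - 7}} = \frac{18}{-3 + \frac{1}{-5}} = \frac{18}{-3 - \frac{1}{5}} = \frac{18}{- \frac{16}{5}} = 18 \left(- \frac{5}{16}\right) = - \frac{45}{8} \approx -5.625$)
$x w = \left(- \frac{45}{8}\right) \left(-32\right) = 180$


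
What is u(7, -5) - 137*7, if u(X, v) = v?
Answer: -964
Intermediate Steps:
u(7, -5) - 137*7 = -5 - 137*7 = -5 - 959 = -964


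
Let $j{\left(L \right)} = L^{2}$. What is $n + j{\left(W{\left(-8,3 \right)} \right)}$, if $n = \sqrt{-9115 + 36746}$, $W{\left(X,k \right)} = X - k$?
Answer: $121 + \sqrt{27631} \approx 287.23$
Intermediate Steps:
$n = \sqrt{27631} \approx 166.23$
$n + j{\left(W{\left(-8,3 \right)} \right)} = \sqrt{27631} + \left(-8 - 3\right)^{2} = \sqrt{27631} + \left(-11\right)^{2} = \sqrt{27631} + 121 = 121 + \sqrt{27631}$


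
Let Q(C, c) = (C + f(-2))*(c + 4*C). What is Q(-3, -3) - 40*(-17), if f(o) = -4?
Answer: 785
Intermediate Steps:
Q(C, c) = (-4 + C)*(c + 4*C) (Q(C, c) = (C - 4)*(c + 4*C) = (-4 + C)*(c + 4*C))
Q(-3, -3) - 40*(-17) = (-16*(-3) - 4*(-3) + 4*(-3)² - 3*(-3)) - 40*(-17) = (48 + 12 + 4*9 + 9) + 680 = (48 + 12 + 36 + 9) + 680 = 105 + 680 = 785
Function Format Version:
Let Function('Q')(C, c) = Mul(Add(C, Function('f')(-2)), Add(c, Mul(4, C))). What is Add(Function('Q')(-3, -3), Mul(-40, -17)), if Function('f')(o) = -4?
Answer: 785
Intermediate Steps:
Function('Q')(C, c) = Mul(Add(-4, C), Add(c, Mul(4, C))) (Function('Q')(C, c) = Mul(Add(C, -4), Add(c, Mul(4, C))) = Mul(Add(-4, C), Add(c, Mul(4, C))))
Add(Function('Q')(-3, -3), Mul(-40, -17)) = Add(Add(Mul(-16, -3), Mul(-4, -3), Mul(4, Pow(-3, 2)), Mul(-3, -3)), Mul(-40, -17)) = Add(Add(48, 12, Mul(4, 9), 9), 680) = Add(Add(48, 12, 36, 9), 680) = Add(105, 680) = 785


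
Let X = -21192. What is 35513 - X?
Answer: 56705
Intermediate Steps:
35513 - X = 35513 - 1*(-21192) = 35513 + 21192 = 56705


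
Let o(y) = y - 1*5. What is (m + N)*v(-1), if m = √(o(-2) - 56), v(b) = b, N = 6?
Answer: -6 - 3*I*√7 ≈ -6.0 - 7.9373*I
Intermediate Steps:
o(y) = -5 + y (o(y) = y - 5 = -5 + y)
m = 3*I*√7 (m = √((-5 - 2) - 56) = √(-7 - 56) = √(-63) = 3*I*√7 ≈ 7.9373*I)
(m + N)*v(-1) = (3*I*√7 + 6)*(-1) = (6 + 3*I*√7)*(-1) = -6 - 3*I*√7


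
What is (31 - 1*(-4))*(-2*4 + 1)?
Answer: -245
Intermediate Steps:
(31 - 1*(-4))*(-2*4 + 1) = (31 + 4)*(-8 + 1) = 35*(-7) = -245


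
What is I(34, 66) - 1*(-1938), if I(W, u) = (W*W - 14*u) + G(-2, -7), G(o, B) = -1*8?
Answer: 2162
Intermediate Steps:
G(o, B) = -8
I(W, u) = -8 + W² - 14*u (I(W, u) = (W*W - 14*u) - 8 = (W² - 14*u) - 8 = -8 + W² - 14*u)
I(34, 66) - 1*(-1938) = (-8 + 34² - 14*66) - 1*(-1938) = (-8 + 1156 - 924) + 1938 = 224 + 1938 = 2162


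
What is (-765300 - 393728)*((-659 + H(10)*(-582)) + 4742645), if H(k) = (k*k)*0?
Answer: -5496094549608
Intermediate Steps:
H(k) = 0 (H(k) = k²*0 = 0)
(-765300 - 393728)*((-659 + H(10)*(-582)) + 4742645) = (-765300 - 393728)*((-659 + 0*(-582)) + 4742645) = -1159028*((-659 + 0) + 4742645) = -1159028*(-659 + 4742645) = -1159028*4741986 = -5496094549608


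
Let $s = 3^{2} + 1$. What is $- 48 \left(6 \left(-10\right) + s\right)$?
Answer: $2400$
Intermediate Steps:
$s = 10$ ($s = 9 + 1 = 10$)
$- 48 \left(6 \left(-10\right) + s\right) = - 48 \left(6 \left(-10\right) + 10\right) = - 48 \left(-60 + 10\right) = \left(-48\right) \left(-50\right) = 2400$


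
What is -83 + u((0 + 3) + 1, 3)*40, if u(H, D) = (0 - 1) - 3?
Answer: -243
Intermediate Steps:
u(H, D) = -4 (u(H, D) = -1 - 3 = -4)
-83 + u((0 + 3) + 1, 3)*40 = -83 - 4*40 = -83 - 160 = -243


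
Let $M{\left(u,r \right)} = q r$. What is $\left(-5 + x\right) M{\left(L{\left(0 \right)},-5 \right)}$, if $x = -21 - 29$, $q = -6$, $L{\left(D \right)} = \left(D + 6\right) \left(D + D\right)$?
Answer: $-1650$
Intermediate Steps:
$L{\left(D \right)} = 2 D \left(6 + D\right)$ ($L{\left(D \right)} = \left(6 + D\right) 2 D = 2 D \left(6 + D\right)$)
$M{\left(u,r \right)} = - 6 r$
$x = -50$ ($x = -21 - 29 = -50$)
$\left(-5 + x\right) M{\left(L{\left(0 \right)},-5 \right)} = \left(-5 - 50\right) \left(\left(-6\right) \left(-5\right)\right) = \left(-55\right) 30 = -1650$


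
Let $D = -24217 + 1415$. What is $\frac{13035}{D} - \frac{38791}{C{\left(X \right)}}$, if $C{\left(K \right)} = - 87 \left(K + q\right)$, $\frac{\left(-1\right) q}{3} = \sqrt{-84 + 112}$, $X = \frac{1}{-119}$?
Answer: $- \frac{3941663126237}{7079238366954} - \frac{1098638702 \sqrt{7}}{103488559} \approx -28.644$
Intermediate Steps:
$D = -22802$
$X = - \frac{1}{119} \approx -0.0084034$
$q = - 6 \sqrt{7}$ ($q = - 3 \sqrt{-84 + 112} = - 3 \sqrt{28} = - 3 \cdot 2 \sqrt{7} = - 6 \sqrt{7} \approx -15.875$)
$C{\left(K \right)} = - 87 K + 522 \sqrt{7}$ ($C{\left(K \right)} = - 87 \left(K - 6 \sqrt{7}\right) = - 87 K + 522 \sqrt{7}$)
$\frac{13035}{D} - \frac{38791}{C{\left(X \right)}} = \frac{13035}{-22802} - \frac{38791}{\left(-87\right) \left(- \frac{1}{119}\right) + 522 \sqrt{7}} = 13035 \left(- \frac{1}{22802}\right) - \frac{38791}{\frac{87}{119} + 522 \sqrt{7}} = - \frac{13035}{22802} - \frac{38791}{\frac{87}{119} + 522 \sqrt{7}}$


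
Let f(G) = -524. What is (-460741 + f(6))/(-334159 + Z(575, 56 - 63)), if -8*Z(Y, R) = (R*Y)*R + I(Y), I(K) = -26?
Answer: 3690120/2701421 ≈ 1.3660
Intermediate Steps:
Z(Y, R) = 13/4 - Y*R²/8 (Z(Y, R) = -((R*Y)*R - 26)/8 = -(Y*R² - 26)/8 = -(-26 + Y*R²)/8 = 13/4 - Y*R²/8)
(-460741 + f(6))/(-334159 + Z(575, 56 - 63)) = (-460741 - 524)/(-334159 + (13/4 - ⅛*575*(56 - 63)²)) = -461265/(-334159 + (13/4 - ⅛*575*(-7)²)) = -461265/(-334159 + (13/4 - ⅛*575*49)) = -461265/(-334159 + (13/4 - 28175/8)) = -461265/(-334159 - 28149/8) = -461265/(-2701421/8) = -461265*(-8/2701421) = 3690120/2701421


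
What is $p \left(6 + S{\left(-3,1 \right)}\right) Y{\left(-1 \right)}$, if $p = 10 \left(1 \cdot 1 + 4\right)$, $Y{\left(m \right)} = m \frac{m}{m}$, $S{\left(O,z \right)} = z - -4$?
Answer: $-550$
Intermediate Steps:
$S{\left(O,z \right)} = 4 + z$ ($S{\left(O,z \right)} = z + 4 = 4 + z$)
$Y{\left(m \right)} = m$ ($Y{\left(m \right)} = m 1 = m$)
$p = 50$ ($p = 10 \left(1 + 4\right) = 10 \cdot 5 = 50$)
$p \left(6 + S{\left(-3,1 \right)}\right) Y{\left(-1 \right)} = 50 \left(6 + \left(4 + 1\right)\right) \left(-1\right) = 50 \left(6 + 5\right) \left(-1\right) = 50 \cdot 11 \left(-1\right) = 550 \left(-1\right) = -550$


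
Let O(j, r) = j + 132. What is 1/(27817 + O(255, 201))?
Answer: 1/28204 ≈ 3.5456e-5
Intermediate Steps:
O(j, r) = 132 + j
1/(27817 + O(255, 201)) = 1/(27817 + (132 + 255)) = 1/(27817 + 387) = 1/28204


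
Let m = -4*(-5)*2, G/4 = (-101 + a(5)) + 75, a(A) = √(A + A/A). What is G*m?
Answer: -4160 + 160*√6 ≈ -3768.1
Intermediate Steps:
a(A) = √(1 + A) (a(A) = √(A + 1) = √(1 + A))
G = -104 + 4*√6 (G = 4*((-101 + √(1 + 5)) + 75) = 4*((-101 + √6) + 75) = 4*(-26 + √6) = -104 + 4*√6 ≈ -94.202)
m = 40 (m = 20*2 = 40)
G*m = (-104 + 4*√6)*40 = -4160 + 160*√6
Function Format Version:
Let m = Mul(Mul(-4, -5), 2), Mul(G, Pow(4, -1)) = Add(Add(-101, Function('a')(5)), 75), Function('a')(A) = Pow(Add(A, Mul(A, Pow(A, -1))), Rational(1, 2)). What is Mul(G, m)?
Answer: Add(-4160, Mul(160, Pow(6, Rational(1, 2)))) ≈ -3768.1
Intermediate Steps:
Function('a')(A) = Pow(Add(1, A), Rational(1, 2)) (Function('a')(A) = Pow(Add(A, 1), Rational(1, 2)) = Pow(Add(1, A), Rational(1, 2)))
G = Add(-104, Mul(4, Pow(6, Rational(1, 2)))) (G = Mul(4, Add(Add(-101, Pow(Add(1, 5), Rational(1, 2))), 75)) = Mul(4, Add(Add(-101, Pow(6, Rational(1, 2))), 75)) = Mul(4, Add(-26, Pow(6, Rational(1, 2)))) = Add(-104, Mul(4, Pow(6, Rational(1, 2)))) ≈ -94.202)
m = 40 (m = Mul(20, 2) = 40)
Mul(G, m) = Mul(Add(-104, Mul(4, Pow(6, Rational(1, 2)))), 40) = Add(-4160, Mul(160, Pow(6, Rational(1, 2))))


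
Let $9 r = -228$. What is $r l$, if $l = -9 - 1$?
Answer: $\frac{760}{3} \approx 253.33$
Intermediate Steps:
$r = - \frac{76}{3}$ ($r = \frac{1}{9} \left(-228\right) = - \frac{76}{3} \approx -25.333$)
$l = -10$
$r l = \left(- \frac{76}{3}\right) \left(-10\right) = \frac{760}{3}$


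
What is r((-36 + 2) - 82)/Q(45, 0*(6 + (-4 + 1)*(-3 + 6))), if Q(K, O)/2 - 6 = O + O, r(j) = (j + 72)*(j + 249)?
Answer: -1463/3 ≈ -487.67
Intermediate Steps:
r(j) = (72 + j)*(249 + j)
Q(K, O) = 12 + 4*O (Q(K, O) = 12 + 2*(O + O) = 12 + 2*(2*O) = 12 + 4*O)
r((-36 + 2) - 82)/Q(45, 0*(6 + (-4 + 1)*(-3 + 6))) = (17928 + ((-36 + 2) - 82)**2 + 321*((-36 + 2) - 82))/(12 + 4*(0*(6 + (-4 + 1)*(-3 + 6)))) = (17928 + (-34 - 82)**2 + 321*(-34 - 82))/(12 + 4*(0*(6 - 3*3))) = (17928 + (-116)**2 + 321*(-116))/(12 + 4*(0*(6 - 9))) = (17928 + 13456 - 37236)/(12 + 4*(0*(-3))) = -5852/(12 + 4*0) = -5852/(12 + 0) = -5852/12 = -5852*1/12 = -1463/3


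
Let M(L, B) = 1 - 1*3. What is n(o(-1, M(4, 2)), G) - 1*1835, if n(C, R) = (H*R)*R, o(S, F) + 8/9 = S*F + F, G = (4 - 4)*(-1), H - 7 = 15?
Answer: -1835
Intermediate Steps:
H = 22 (H = 7 + 15 = 22)
M(L, B) = -2 (M(L, B) = 1 - 3 = -2)
G = 0 (G = 0*(-1) = 0)
o(S, F) = -8/9 + F + F*S (o(S, F) = -8/9 + (S*F + F) = -8/9 + (F*S + F) = -8/9 + (F + F*S) = -8/9 + F + F*S)
n(C, R) = 22*R² (n(C, R) = (22*R)*R = 22*R²)
n(o(-1, M(4, 2)), G) - 1*1835 = 22*0² - 1*1835 = 22*0 - 1835 = 0 - 1835 = -1835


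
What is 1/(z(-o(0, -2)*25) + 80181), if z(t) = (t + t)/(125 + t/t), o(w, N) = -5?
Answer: 63/5051528 ≈ 1.2471e-5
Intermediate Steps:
z(t) = t/63 (z(t) = (2*t)/(125 + 1) = (2*t)/126 = (2*t)*(1/126) = t/63)
1/(z(-o(0, -2)*25) + 80181) = 1/((-(-5)*25)/63 + 80181) = 1/((-1*(-125))/63 + 80181) = 1/((1/63)*125 + 80181) = 1/(125/63 + 80181) = 1/(5051528/63) = 63/5051528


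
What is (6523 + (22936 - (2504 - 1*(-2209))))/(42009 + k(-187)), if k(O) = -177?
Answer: 12373/20916 ≈ 0.59156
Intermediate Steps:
(6523 + (22936 - (2504 - 1*(-2209))))/(42009 + k(-187)) = (6523 + (22936 - (2504 - 1*(-2209))))/(42009 - 177) = (6523 + (22936 - (2504 + 2209)))/41832 = (6523 + (22936 - 1*4713))*(1/41832) = (6523 + (22936 - 4713))*(1/41832) = (6523 + 18223)*(1/41832) = 24746*(1/41832) = 12373/20916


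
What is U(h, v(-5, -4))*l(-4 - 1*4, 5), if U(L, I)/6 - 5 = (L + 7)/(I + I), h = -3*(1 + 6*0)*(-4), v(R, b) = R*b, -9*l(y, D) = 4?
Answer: -73/5 ≈ -14.600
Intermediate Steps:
l(y, D) = -4/9 (l(y, D) = -1/9*4 = -4/9)
h = 12 (h = -3*(1 + 0)*(-4) = -3*1*(-4) = -3*(-4) = 12)
U(L, I) = 30 + 3*(7 + L)/I (U(L, I) = 30 + 6*((L + 7)/(I + I)) = 30 + 6*((7 + L)/((2*I))) = 30 + 6*((7 + L)*(1/(2*I))) = 30 + 6*((7 + L)/(2*I)) = 30 + 3*(7 + L)/I)
U(h, v(-5, -4))*l(-4 - 1*4, 5) = (3*(7 + 12 + 10*(-5*(-4)))/((-5*(-4))))*(-4/9) = (3*(7 + 12 + 10*20)/20)*(-4/9) = (3*(1/20)*(7 + 12 + 200))*(-4/9) = (3*(1/20)*219)*(-4/9) = (657/20)*(-4/9) = -73/5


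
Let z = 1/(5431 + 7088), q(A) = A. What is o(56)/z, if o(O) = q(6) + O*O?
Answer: 39334698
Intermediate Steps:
z = 1/12519 ≈ 7.9879e-5
o(O) = 6 + O² (o(O) = 6 + O*O = 6 + O²)
o(56)/z = (6 + 56²)/(1/12519) = (6 + 3136)*12519 = 3142*12519 = 39334698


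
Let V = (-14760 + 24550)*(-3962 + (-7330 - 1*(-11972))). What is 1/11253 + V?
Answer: 74913471601/11253 ≈ 6.6572e+6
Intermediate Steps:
V = 6657200 (V = 9790*(-3962 + (-7330 + 11972)) = 9790*(-3962 + 4642) = 9790*680 = 6657200)
1/11253 + V = 1/11253 + 6657200 = 74913471601/11253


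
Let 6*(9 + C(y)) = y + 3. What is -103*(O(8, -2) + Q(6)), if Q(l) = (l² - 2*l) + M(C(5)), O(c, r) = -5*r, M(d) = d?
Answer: -8137/3 ≈ -2712.3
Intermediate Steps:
C(y) = -17/2 + y/6 (C(y) = -9 + (y + 3)/6 = -9 + (3 + y)/6 = -9 + (½ + y/6) = -17/2 + y/6)
Q(l) = -23/3 + l² - 2*l (Q(l) = (l² - 2*l) + (-17/2 + (⅙)*5) = (l² - 2*l) + (-17/2 + ⅚) = (l² - 2*l) - 23/3 = -23/3 + l² - 2*l)
-103*(O(8, -2) + Q(6)) = -103*(-5*(-2) + (-23/3 + 6² - 2*6)) = -103*(10 + (-23/3 + 36 - 12)) = -103*(10 + 49/3) = -103*79/3 = -8137/3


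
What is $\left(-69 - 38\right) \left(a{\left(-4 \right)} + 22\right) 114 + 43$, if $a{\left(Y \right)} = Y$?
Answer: $-219521$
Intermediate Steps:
$\left(-69 - 38\right) \left(a{\left(-4 \right)} + 22\right) 114 + 43 = \left(-69 - 38\right) \left(-4 + 22\right) 114 + 43 = \left(-107\right) 18 \cdot 114 + 43 = \left(-1926\right) 114 + 43 = -219564 + 43 = -219521$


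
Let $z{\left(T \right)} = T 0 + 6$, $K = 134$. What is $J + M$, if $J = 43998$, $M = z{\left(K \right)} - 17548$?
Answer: $26456$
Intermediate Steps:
$z{\left(T \right)} = 6$ ($z{\left(T \right)} = 0 + 6 = 6$)
$M = -17542$ ($M = 6 - 17548 = -17542$)
$J + M = 43998 - 17542 = 26456$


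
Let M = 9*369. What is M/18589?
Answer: 3321/18589 ≈ 0.17865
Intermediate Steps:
M = 3321
M/18589 = 3321/18589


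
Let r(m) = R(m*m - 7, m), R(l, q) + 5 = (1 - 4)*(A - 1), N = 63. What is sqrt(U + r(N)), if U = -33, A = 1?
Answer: I*sqrt(38) ≈ 6.1644*I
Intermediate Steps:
R(l, q) = -5 (R(l, q) = -5 + (1 - 4)*(1 - 1) = -5 - 3*0 = -5 + 0 = -5)
r(m) = -5
sqrt(U + r(N)) = sqrt(-33 - 5) = sqrt(-38) = I*sqrt(38)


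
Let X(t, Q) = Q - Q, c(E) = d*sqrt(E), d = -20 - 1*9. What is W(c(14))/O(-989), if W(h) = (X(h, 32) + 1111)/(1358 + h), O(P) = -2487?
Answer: -107767/325510995 - 32219*sqrt(14)/4557153930 ≈ -0.00035752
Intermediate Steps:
d = -29 (d = -20 - 9 = -29)
c(E) = -29*sqrt(E)
X(t, Q) = 0
W(h) = 1111/(1358 + h) (W(h) = (0 + 1111)/(1358 + h) = 1111/(1358 + h))
W(c(14))/O(-989) = (1111/(1358 - 29*sqrt(14)))/(-2487) = (1111/(1358 - 29*sqrt(14)))*(-1/2487) = -1111/(2487*(1358 - 29*sqrt(14)))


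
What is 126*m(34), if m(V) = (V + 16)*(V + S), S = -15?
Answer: 119700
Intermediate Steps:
m(V) = (-15 + V)*(16 + V) (m(V) = (V + 16)*(V - 15) = (16 + V)*(-15 + V) = (-15 + V)*(16 + V))
126*m(34) = 126*(-240 + 34 + 34**2) = 126*(-240 + 34 + 1156) = 126*950 = 119700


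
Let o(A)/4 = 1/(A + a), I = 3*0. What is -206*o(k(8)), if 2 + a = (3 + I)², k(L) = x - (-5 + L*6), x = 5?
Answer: 824/31 ≈ 26.581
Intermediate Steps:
I = 0
k(L) = 10 - 6*L (k(L) = 5 - (-5 + L*6) = 5 - (-5 + 6*L) = 5 + (5 - 6*L) = 10 - 6*L)
a = 7 (a = -2 + (3 + 0)² = -2 + 3² = -2 + 9 = 7)
o(A) = 4/(7 + A) (o(A) = 4/(A + 7) = 4/(7 + A))
-206*o(k(8)) = -824/(7 + (10 - 6*8)) = -824/(7 + (10 - 48)) = -824/(7 - 38) = -824/(-31) = -824*(-1)/31 = -206*(-4/31) = 824/31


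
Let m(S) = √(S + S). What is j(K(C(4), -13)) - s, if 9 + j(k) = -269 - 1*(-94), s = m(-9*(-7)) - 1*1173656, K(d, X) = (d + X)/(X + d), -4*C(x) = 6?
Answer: 1173472 - 3*√14 ≈ 1.1735e+6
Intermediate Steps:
C(x) = -3/2 (C(x) = -¼*6 = -3/2)
K(d, X) = 1 (K(d, X) = (X + d)/(X + d) = 1)
m(S) = √2*√S (m(S) = √(2*S) = √2*√S)
s = -1173656 + 3*√14 (s = √2*√(-9*(-7)) - 1*1173656 = √2*√63 - 1173656 = √2*(3*√7) - 1173656 = 3*√14 - 1173656 = -1173656 + 3*√14 ≈ -1.1736e+6)
j(k) = -184 (j(k) = -9 + (-269 - 1*(-94)) = -9 + (-269 + 94) = -9 - 175 = -184)
j(K(C(4), -13)) - s = -184 - (-1173656 + 3*√14) = -184 + (1173656 - 3*√14) = 1173472 - 3*√14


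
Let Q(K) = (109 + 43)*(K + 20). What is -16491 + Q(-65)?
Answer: -23331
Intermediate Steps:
Q(K) = 3040 + 152*K (Q(K) = 152*(20 + K) = 3040 + 152*K)
-16491 + Q(-65) = -16491 + (3040 + 152*(-65)) = -16491 + (3040 - 9880) = -16491 - 6840 = -23331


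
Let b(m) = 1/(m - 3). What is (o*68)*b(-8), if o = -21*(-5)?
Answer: -7140/11 ≈ -649.09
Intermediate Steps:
o = 105
b(m) = 1/(-3 + m)
(o*68)*b(-8) = (105*68)/(-3 - 8) = 7140/(-11) = 7140*(-1/11) = -7140/11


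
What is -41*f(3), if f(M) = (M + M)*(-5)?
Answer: 1230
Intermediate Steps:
f(M) = -10*M (f(M) = (2*M)*(-5) = -10*M)
-41*f(3) = -(-410)*3 = -41*(-30) = 1230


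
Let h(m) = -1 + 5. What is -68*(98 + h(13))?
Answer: -6936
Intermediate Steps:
h(m) = 4
-68*(98 + h(13)) = -68*(98 + 4) = -68*102 = -6936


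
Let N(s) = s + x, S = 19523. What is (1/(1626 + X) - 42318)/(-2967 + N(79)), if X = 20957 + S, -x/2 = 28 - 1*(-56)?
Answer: 1781841707/128675936 ≈ 13.848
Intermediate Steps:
x = -168 (x = -2*(28 - 1*(-56)) = -2*(28 + 56) = -2*84 = -168)
X = 40480 (X = 20957 + 19523 = 40480)
N(s) = -168 + s (N(s) = s - 168 = -168 + s)
(1/(1626 + X) - 42318)/(-2967 + N(79)) = (1/(1626 + 40480) - 42318)/(-2967 + (-168 + 79)) = (1/42106 - 42318)/(-2967 - 89) = (1/42106 - 42318)/(-3056) = -1781841707/42106*(-1/3056) = 1781841707/128675936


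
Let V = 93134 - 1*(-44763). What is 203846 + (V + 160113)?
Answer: 501856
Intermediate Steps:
V = 137897 (V = 93134 + 44763 = 137897)
203846 + (V + 160113) = 203846 + (137897 + 160113) = 203846 + 298010 = 501856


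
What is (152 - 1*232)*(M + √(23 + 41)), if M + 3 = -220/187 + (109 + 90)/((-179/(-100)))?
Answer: -27994800/3043 ≈ -9199.7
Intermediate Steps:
M = 325591/3043 (M = -3 + (-220/187 + (109 + 90)/((-179/(-100)))) = -3 + (-220*1/187 + 199/((-179*(-1/100)))) = -3 + (-20/17 + 199/(179/100)) = -3 + (-20/17 + 199*(100/179)) = -3 + (-20/17 + 19900/179) = -3 + 334720/3043 = 325591/3043 ≈ 107.00)
(152 - 1*232)*(M + √(23 + 41)) = (152 - 1*232)*(325591/3043 + √(23 + 41)) = (152 - 232)*(325591/3043 + √64) = -80*(325591/3043 + 8) = -80*349935/3043 = -27994800/3043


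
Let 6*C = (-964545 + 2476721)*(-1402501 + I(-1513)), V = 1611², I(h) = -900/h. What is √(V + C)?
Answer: 5*I*√291293808733323183/4539 ≈ 5.9453e+5*I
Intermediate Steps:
V = 2595321
C = -1604405967941944/4539 (C = ((-964545 + 2476721)*(-1402501 - 900/(-1513)))/6 = (1512176*(-1402501 - 900*(-1/1513)))/6 = (1512176*(-1402501 + 900/1513))/6 = (1512176*(-2121983113/1513))/6 = (⅙)*(-3208811935883888/1513) = -1604405967941944/4539 ≈ -3.5347e+11)
√(V + C) = √(2595321 - 1604405967941944/4539) = √(-1604394187779925/4539) = 5*I*√291293808733323183/4539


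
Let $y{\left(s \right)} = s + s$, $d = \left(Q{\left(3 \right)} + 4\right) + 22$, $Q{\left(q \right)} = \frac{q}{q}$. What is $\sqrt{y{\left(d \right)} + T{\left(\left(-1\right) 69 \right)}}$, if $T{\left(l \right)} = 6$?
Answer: $2 \sqrt{15} \approx 7.746$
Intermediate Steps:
$Q{\left(q \right)} = 1$
$d = 27$ ($d = \left(1 + 4\right) + 22 = 5 + 22 = 27$)
$y{\left(s \right)} = 2 s$
$\sqrt{y{\left(d \right)} + T{\left(\left(-1\right) 69 \right)}} = \sqrt{2 \cdot 27 + 6} = \sqrt{54 + 6} = \sqrt{60} = 2 \sqrt{15}$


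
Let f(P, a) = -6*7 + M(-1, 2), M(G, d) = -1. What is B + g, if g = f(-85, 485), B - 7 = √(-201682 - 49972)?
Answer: -36 + I*√251654 ≈ -36.0 + 501.65*I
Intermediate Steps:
B = 7 + I*√251654 (B = 7 + √(-201682 - 49972) = 7 + √(-251654) = 7 + I*√251654 ≈ 7.0 + 501.65*I)
f(P, a) = -43 (f(P, a) = -6*7 - 1 = -42 - 1 = -43)
g = -43
B + g = (7 + I*√251654) - 43 = -36 + I*√251654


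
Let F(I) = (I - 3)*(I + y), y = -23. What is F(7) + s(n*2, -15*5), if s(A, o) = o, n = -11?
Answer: -139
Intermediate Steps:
F(I) = (-23 + I)*(-3 + I) (F(I) = (I - 3)*(I - 23) = (-3 + I)*(-23 + I) = (-23 + I)*(-3 + I))
F(7) + s(n*2, -15*5) = (69 + 7² - 26*7) - 15*5 = (69 + 49 - 182) - 75 = -64 - 75 = -139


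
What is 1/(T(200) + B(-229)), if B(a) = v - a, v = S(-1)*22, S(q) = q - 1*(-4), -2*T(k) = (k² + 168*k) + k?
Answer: -1/36605 ≈ -2.7319e-5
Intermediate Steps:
T(k) = -169*k/2 - k²/2 (T(k) = -((k² + 168*k) + k)/2 = -(k² + 169*k)/2 = -169*k/2 - k²/2)
S(q) = 4 + q (S(q) = q + 4 = 4 + q)
v = 66 (v = (4 - 1)*22 = 3*22 = 66)
B(a) = 66 - a
1/(T(200) + B(-229)) = 1/(-½*200*(169 + 200) + (66 - 1*(-229))) = 1/(-½*200*369 + (66 + 229)) = 1/(-36900 + 295) = 1/(-36605) = -1/36605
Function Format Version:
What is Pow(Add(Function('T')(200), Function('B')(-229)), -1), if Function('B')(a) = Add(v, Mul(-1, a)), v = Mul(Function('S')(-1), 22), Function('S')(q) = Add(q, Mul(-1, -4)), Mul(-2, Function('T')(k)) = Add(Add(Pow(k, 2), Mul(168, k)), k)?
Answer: Rational(-1, 36605) ≈ -2.7319e-5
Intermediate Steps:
Function('T')(k) = Add(Mul(Rational(-169, 2), k), Mul(Rational(-1, 2), Pow(k, 2))) (Function('T')(k) = Mul(Rational(-1, 2), Add(Add(Pow(k, 2), Mul(168, k)), k)) = Mul(Rational(-1, 2), Add(Pow(k, 2), Mul(169, k))) = Add(Mul(Rational(-169, 2), k), Mul(Rational(-1, 2), Pow(k, 2))))
Function('S')(q) = Add(4, q) (Function('S')(q) = Add(q, 4) = Add(4, q))
v = 66 (v = Mul(Add(4, -1), 22) = Mul(3, 22) = 66)
Function('B')(a) = Add(66, Mul(-1, a))
Pow(Add(Function('T')(200), Function('B')(-229)), -1) = Pow(Add(Mul(Rational(-1, 2), 200, Add(169, 200)), Add(66, Mul(-1, -229))), -1) = Pow(Add(Mul(Rational(-1, 2), 200, 369), Add(66, 229)), -1) = Pow(Add(-36900, 295), -1) = Pow(-36605, -1) = Rational(-1, 36605)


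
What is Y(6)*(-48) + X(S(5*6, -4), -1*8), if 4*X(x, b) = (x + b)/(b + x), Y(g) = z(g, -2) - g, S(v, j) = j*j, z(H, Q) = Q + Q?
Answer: 1921/4 ≈ 480.25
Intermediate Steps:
z(H, Q) = 2*Q
S(v, j) = j²
Y(g) = -4 - g (Y(g) = 2*(-2) - g = -4 - g)
X(x, b) = ¼ (X(x, b) = ((x + b)/(b + x))/4 = ((b + x)/(b + x))/4 = (¼)*1 = ¼)
Y(6)*(-48) + X(S(5*6, -4), -1*8) = (-4 - 1*6)*(-48) + ¼ = (-4 - 6)*(-48) + ¼ = -10*(-48) + ¼ = 480 + ¼ = 1921/4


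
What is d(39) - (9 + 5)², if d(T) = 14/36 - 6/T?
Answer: -45809/234 ≈ -195.76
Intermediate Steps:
d(T) = 7/18 - 6/T (d(T) = 14*(1/36) - 6/T = 7/18 - 6/T)
d(39) - (9 + 5)² = (7/18 - 6/39) - (9 + 5)² = (7/18 - 6*1/39) - 1*14² = (7/18 - 2/13) - 1*196 = 55/234 - 196 = -45809/234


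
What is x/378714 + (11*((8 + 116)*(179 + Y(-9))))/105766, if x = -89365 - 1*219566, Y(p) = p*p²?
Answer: -7542515213/953692022 ≈ -7.9088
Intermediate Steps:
Y(p) = p³
x = -308931 (x = -89365 - 219566 = -308931)
x/378714 + (11*((8 + 116)*(179 + Y(-9))))/105766 = -308931/378714 + (11*((8 + 116)*(179 + (-9)³)))/105766 = -308931*1/378714 + (11*(124*(179 - 729)))*(1/105766) = -14711/18034 + (11*(124*(-550)))*(1/105766) = -14711/18034 + (11*(-68200))*(1/105766) = -14711/18034 - 750200*1/105766 = -14711/18034 - 375100/52883 = -7542515213/953692022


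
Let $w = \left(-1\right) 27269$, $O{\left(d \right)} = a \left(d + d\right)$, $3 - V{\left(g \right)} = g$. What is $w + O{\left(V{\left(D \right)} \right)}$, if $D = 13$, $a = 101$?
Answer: $-29289$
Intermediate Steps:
$V{\left(g \right)} = 3 - g$
$O{\left(d \right)} = 202 d$ ($O{\left(d \right)} = 101 \left(d + d\right) = 101 \cdot 2 d = 202 d$)
$w = -27269$
$w + O{\left(V{\left(D \right)} \right)} = -27269 + 202 \left(3 - 13\right) = -27269 + 202 \left(-10\right) = -27269 - 2020 = -29289$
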